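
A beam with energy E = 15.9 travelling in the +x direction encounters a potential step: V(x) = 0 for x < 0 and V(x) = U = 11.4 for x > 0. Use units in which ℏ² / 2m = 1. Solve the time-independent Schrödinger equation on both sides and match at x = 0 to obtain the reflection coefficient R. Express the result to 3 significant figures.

R = 0.0933

On each side the TISE gives plane waves with k = √(2m(E − V))/ℏ: k₁ = √(2·½·15.9) = 3.987, k₂ = √(2·½·4.5) = 2.121.
Continuity of ψ and ψ′ at the step yields the reflection amplitude r = (k₁ − k₂)/(k₁ + k₂) = 0.3055; thus R = |r|² = 0.09332, T = 0.9067.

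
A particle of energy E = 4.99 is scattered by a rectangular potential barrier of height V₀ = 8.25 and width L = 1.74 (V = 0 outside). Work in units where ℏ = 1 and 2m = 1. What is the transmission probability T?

T = 0.00712

E < V₀: inside the barrier ψ ∝ e^{±κx} with κ = √(2m(V₀ − E))/ℏ = 1.806.
κL = 3.142, sinh(κL) = 11.55.
Matching ψ, ψ′ at both faces gives T = [1 + V₀² sinh²(κL) / (4E(V₀ − E))]⁻¹ = 1/140.5 = 0.00712.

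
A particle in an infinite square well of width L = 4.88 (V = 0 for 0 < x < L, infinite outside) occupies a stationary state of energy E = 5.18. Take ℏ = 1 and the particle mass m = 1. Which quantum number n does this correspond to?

From E_n = n²π²ℏ²/(2mL²) invert to n = √(2mL²E)/(πℏ).
n = (4.88/π) × √(2 × 1 × 5.18) = 5.000 → n = 5.

n = 5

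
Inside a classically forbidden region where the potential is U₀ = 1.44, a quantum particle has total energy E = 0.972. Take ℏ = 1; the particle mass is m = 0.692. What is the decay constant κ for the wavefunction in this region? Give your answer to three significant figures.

κ = 0.805

Since E < U₀ the TISE in this region is ψ'' = κ²ψ with κ = √(2m(U₀ − E))/ℏ.
κ = √(2 × 0.692 × 0.468) = 0.8048.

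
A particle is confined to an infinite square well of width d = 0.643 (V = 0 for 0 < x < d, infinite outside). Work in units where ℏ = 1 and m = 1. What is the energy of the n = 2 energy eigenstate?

E = 47.7

Requiring ψ(0) = ψ(d) = 0 quantises k = nπ/d, hence E_n = ℏ²k²/2m = n²π²ℏ²/(2md²).
E_2 = 2² × π² / (2 × 1 × 0.643²) = 47.74.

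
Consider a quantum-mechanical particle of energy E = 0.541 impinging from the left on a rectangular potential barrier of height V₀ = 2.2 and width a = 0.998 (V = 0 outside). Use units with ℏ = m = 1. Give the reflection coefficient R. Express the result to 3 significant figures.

R = 0.924

E < V₀: inside the barrier ψ ∝ e^{±κx} with κ = √(2m(V₀ − E))/ℏ = 1.822.
κa = 1.818, sinh(κa) = 2.998.
The exact tunnelling result is T⁻¹ = 1 + V₀² sinh²(κa) / [4E(V₀ − E)] = 13.12, so T = 0.0762.
R = 1 − T = 0.924.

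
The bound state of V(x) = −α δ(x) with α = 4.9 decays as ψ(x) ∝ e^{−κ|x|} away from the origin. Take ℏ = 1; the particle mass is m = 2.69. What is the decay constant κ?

Integrating the TISE across x = 0 gives the cusp condition ψ'(0⁺) − ψ'(0⁻) = −(2mα/ℏ²)ψ(0).
With ψ ∝ e^{−κ|x|} this yields −2κ = −2mα/ℏ², so κ = mα/ℏ² = 13.18.

κ = 13.2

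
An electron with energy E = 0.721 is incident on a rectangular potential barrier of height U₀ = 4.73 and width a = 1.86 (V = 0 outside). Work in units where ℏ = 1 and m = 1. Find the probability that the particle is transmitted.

Since E < U₀ the interior solution is evanescent with decay constant κ = √(2m(U₀ − E))/ℏ = 2.832.
κa = 5.267, sinh(κa) = 96.89.
Matching ψ, ψ′ at both faces gives T = [1 + U₀² sinh²(κa) / (4E(U₀ − E))]⁻¹ = 1/18170 = 0.0000550.

T = 0.0000550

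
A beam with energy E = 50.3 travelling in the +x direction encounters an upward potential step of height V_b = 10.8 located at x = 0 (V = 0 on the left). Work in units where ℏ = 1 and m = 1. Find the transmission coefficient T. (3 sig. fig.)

T = 0.996

On each side the TISE gives plane waves with k = √(2m(E − V))/ℏ: k₁ = √(2·1·50.3) = 10.03, k₂ = √(2·1·39.5) = 8.888.
Continuity of ψ and ψ′ at the step yields the reflection amplitude r = (k₁ − k₂)/(k₁ + k₂) = 0.06035; thus R = |r|² = 0.003642, T = 0.9964.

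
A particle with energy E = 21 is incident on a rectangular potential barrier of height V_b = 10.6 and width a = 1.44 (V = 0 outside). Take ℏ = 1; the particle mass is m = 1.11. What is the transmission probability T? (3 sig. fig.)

Above the barrier the interior wavenumber is k₂ = √(2m(E − V_b))/ℏ = 4.805, giving phase k₂a = 6.919.
Matching at both interfaces gives T⁻¹ = 1 + V_b² sin²(k₂a) / [4E(E − V_b)] = 1.045, hence T = 0.957.

T = 0.957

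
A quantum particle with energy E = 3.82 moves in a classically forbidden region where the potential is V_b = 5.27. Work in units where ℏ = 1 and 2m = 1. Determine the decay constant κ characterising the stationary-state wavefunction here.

Since E < V_b the TISE in this region is ψ'' = κ²ψ with κ = √(2m(V_b − E))/ℏ.
κ = √(2 × 0.5 × 1.45) = 1.204.

κ = 1.20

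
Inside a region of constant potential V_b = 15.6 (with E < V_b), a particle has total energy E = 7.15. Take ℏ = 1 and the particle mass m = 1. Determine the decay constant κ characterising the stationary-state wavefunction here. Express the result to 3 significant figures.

Since E < V_b the TISE in this region is ψ'' = κ²ψ with κ = √(2m(V_b − E))/ℏ.
κ = √(2 × 1 × 8.45) = 4.111.

κ = 4.11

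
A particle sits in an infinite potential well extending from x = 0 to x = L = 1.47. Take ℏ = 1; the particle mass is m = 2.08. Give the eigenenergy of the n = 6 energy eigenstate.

E = 39.5

Requiring ψ(0) = ψ(L) = 0 quantises k = nπ/L, hence E_n = ℏ²k²/2m = n²π²ℏ²/(2mL²).
E_6 = 6² × π² / (2 × 2.08 × 1.47²) = 39.53.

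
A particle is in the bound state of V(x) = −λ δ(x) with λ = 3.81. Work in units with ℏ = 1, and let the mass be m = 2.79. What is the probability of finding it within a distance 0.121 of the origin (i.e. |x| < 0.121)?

The normalised bound state is ψ = √κ e^{−κ|x|} with κ = mλ/ℏ² = 10.63.
P(|x| < d) = ∫_{−d}^{d} κ e^{−2κ|x|} dx = 1 − e^{−2κd} = 1 − e^{−2.572} = 0.9237.

P = 0.924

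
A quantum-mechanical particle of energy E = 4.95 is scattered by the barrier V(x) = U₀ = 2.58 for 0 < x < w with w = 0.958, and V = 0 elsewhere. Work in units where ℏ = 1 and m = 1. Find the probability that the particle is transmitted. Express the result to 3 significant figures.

T = 0.903

Above the barrier the interior wavenumber is k₂ = √(2m(E − U₀))/ℏ = 2.177, giving phase k₂w = 2.086.
T = [1 + U₀² sin²(k₂w) / (4E(E − U₀))]⁻¹ = 1/1.107 = 0.903.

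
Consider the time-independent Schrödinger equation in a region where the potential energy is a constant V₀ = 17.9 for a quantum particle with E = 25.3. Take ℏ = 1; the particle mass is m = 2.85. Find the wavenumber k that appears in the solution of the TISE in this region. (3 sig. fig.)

k = 6.49

With E > V₀ the solution is oscillatory, ψ ∝ e^{±ikx} with k = √(2m(E − V₀))/ℏ.
k = √(2 × 2.85 × 7.4) = 6.495.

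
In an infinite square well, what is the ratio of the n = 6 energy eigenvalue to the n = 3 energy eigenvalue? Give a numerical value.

4

E_n = n²π²ℏ²/(2mL²) so the ratio is n₂²/n₁² = 36/9 = 4.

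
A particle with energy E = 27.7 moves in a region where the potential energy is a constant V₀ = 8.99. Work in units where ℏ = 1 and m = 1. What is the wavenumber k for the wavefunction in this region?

With E > V₀ the solution is oscillatory, ψ ∝ e^{±ikx} with k = √(2m(E − V₀))/ℏ.
k = √(2 × 1 × 18.71) = 6.117.

k = 6.12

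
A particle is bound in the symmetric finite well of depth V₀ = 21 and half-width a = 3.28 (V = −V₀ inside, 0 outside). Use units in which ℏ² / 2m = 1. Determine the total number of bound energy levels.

N = 10

The dimensionless depth is z₀ = a√(2mV₀)/ℏ = 3.28 × √(21.00) = 15.03.
A new bound state (alternating even/odd) appears each time z₀ passes a multiple of π/2, so N = ⌊2z₀/π⌋ + 1 = ⌊9.569⌋ + 1 = 10.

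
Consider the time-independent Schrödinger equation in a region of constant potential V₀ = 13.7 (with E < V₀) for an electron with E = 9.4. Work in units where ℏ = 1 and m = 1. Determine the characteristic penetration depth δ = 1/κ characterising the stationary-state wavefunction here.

Since E < V₀ the TISE in this region is ψ'' = κ²ψ with κ = √(2m(V₀ − E))/ℏ.
κ = √(2 × 1 × 4.3) = 2.933. The penetration depth is δ = 1/κ = 0.341.

δ = 0.341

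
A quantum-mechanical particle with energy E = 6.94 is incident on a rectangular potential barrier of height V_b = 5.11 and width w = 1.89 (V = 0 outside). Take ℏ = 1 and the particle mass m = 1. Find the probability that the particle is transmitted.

E > V_b: inside the barrier k₂ = √(2m(E − V_b))/ℏ = 1.913, k₂w = 3.616.
Matching at both interfaces gives T⁻¹ = 1 + V_b² sin²(k₂w) / [4E(E − V_b)] = 1.107, hence T = 0.903.

T = 0.903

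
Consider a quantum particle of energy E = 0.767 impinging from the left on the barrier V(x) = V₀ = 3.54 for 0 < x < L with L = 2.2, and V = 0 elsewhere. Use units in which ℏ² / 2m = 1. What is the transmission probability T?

T = 0.00178

E < V₀: inside the barrier ψ ∝ e^{±κx} with κ = √(2m(V₀ − E))/ℏ = 1.665.
κL = 3.664, sinh(κL) = 19.49.
Matching ψ, ψ′ at both faces gives T = [1 + V₀² sinh²(κL) / (4E(V₀ − E))]⁻¹ = 1/560.3 = 0.00178.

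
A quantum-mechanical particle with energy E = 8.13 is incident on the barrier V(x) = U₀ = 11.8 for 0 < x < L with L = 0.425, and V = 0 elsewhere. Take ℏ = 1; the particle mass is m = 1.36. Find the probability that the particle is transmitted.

Since E < U₀ the interior solution is evanescent with decay constant κ = √(2m(U₀ − E))/ℏ = 3.159.
κL = 1.343, sinh(κL) = 1.784.
The exact tunnelling result is T⁻¹ = 1 + U₀² sinh²(κL) / [4E(U₀ − E)] = 4.714, so T = 0.212.

T = 0.212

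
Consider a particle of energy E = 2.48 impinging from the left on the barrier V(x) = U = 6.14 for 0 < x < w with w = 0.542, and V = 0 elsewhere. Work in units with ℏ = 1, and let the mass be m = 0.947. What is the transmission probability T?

E < U: inside the barrier ψ ∝ e^{±κx} with κ = √(2m(U − E))/ℏ = 2.633.
κw = 1.427, sinh(κw) = 1.963.
The exact tunnelling result is T⁻¹ = 1 + U² sinh²(κw) / [4E(U − E)] = 5.002, so T = 0.200.

T = 0.200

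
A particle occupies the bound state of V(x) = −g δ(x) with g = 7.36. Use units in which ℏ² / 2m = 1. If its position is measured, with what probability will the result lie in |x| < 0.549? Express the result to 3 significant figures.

P = 0.982

The normalised bound state is ψ = √κ e^{−κ|x|} with κ = mg/ℏ² = 3.680.
P(|x| < d) = ∫_{−d}^{d} κ e^{−2κ|x|} dx = 1 − e^{−2κd} = 1 − e^{−4.041} = 0.9824.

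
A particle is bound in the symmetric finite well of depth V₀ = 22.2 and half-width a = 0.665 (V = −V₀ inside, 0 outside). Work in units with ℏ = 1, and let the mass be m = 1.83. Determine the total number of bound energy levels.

N = 4

Define the well-strength parameter z₀ = (a/ℏ)√(2mV₀) = 0.665 × √(2·1.83·22.2) = 5.994.
A new bound state (alternating even/odd) appears each time z₀ passes a multiple of π/2, so N = ⌊2z₀/π⌋ + 1 = ⌊3.816⌋ + 1 = 4.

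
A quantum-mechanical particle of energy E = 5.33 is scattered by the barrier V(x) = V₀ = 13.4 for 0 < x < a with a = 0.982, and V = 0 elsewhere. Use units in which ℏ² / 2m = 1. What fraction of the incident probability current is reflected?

R = 0.986

E < V₀: inside the barrier ψ ∝ e^{±κx} with κ = √(2m(V₀ − E))/ℏ = 2.841.
κa = 2.790, sinh(κa) = 8.107.
Matching ψ, ψ′ at both faces gives T = [1 + V₀² sinh²(κa) / (4E(V₀ − E))]⁻¹ = 1/69.59 = 0.0144.
R = 1 − T = 0.986.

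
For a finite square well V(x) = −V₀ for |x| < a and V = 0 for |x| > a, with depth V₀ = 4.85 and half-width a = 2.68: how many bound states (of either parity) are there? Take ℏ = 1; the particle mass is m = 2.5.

The dimensionless depth is z₀ = a√(2mV₀)/ℏ = 2.68 × √(24.25) = 13.20.
A new bound state (alternating even/odd) appears each time z₀ passes a multiple of π/2, so N = ⌊2z₀/π⌋ + 1 = ⌊8.402⌋ + 1 = 9.

N = 9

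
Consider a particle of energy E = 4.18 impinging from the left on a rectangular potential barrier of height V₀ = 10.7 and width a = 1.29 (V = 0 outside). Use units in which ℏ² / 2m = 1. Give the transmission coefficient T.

Since E < V₀ the interior solution is evanescent with decay constant κ = √(2m(V₀ − E))/ℏ = 2.553.
κa = 3.294, sinh(κa) = 13.46.
Matching ψ, ψ′ at both faces gives T = [1 + V₀² sinh²(κa) / (4E(V₀ − E))]⁻¹ = 1/191.1 = 0.00523.

T = 0.00523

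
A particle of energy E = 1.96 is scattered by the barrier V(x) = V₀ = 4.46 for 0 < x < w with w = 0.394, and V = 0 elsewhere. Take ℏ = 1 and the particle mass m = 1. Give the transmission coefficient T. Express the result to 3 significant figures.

Since E < V₀ the interior solution is evanescent with decay constant κ = √(2m(V₀ − E))/ℏ = 2.236.
κw = 0.8810, sinh(κw) = 0.9995.
The exact tunnelling result is T⁻¹ = 1 + V₀² sinh²(κw) / [4E(V₀ − E)] = 2.014, so T = 0.497.

T = 0.497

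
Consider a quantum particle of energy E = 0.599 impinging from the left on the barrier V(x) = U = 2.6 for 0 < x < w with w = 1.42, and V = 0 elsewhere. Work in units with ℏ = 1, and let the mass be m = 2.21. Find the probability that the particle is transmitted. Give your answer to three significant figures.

E < U: inside the barrier ψ ∝ e^{±κx} with κ = √(2m(U − E))/ℏ = 2.974.
κw = 4.223, sinh(κw) = 34.11.
The exact tunnelling result is T⁻¹ = 1 + U² sinh²(κw) / [4E(U − E)] = 1642, so T = 0.000609.

T = 0.000609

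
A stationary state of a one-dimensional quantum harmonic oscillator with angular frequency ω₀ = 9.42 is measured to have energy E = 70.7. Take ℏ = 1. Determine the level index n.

n = 7

E_n = ℏω₀(n + ½) ⇒ n = E/(ℏω₀) − ½ = 70.7/9.42 − 0.5 = 7.005 → n = 7.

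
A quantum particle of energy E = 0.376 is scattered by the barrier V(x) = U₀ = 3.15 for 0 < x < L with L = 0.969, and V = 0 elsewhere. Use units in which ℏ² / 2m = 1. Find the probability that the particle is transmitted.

T = 0.0674

Since E < U₀ the interior solution is evanescent with decay constant κ = √(2m(U₀ − E))/ℏ = 1.666.
κL = 1.614, sinh(κL) = 2.412.
Matching ψ, ψ′ at both faces gives T = [1 + U₀² sinh²(κL) / (4E(U₀ − E))]⁻¹ = 1/14.83 = 0.0674.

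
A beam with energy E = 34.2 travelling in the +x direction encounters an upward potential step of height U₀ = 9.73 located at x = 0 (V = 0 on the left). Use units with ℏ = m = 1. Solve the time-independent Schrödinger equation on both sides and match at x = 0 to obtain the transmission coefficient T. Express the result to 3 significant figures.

T = 0.993

The wavenumbers are k₁ = √(2mE)/ℏ = 8.270 on the left and k₂ = √(2m(E − U₀))/ℏ = 6.996 on the right.
Continuity of ψ and ψ′ at the step yields the reflection amplitude r = (k₁ − k₂)/(k₁ + k₂) = 0.08350; thus R = |r|² = 0.006972, T = 0.9930.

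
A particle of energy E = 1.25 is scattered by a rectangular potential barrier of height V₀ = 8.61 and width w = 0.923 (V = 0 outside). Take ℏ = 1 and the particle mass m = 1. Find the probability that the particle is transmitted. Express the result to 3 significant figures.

E < V₀: inside the barrier ψ ∝ e^{±κx} with κ = √(2m(V₀ − E))/ℏ = 3.837.
κw = 3.541, sinh(κw) = 17.24.
The exact tunnelling result is T⁻¹ = 1 + V₀² sinh²(κw) / [4E(V₀ − E)] = 599.8, so T = 0.00167.

T = 0.00167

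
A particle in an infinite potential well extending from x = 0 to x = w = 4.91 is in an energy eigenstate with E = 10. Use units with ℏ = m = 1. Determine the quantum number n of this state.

n = 7

For an infinite well E_n = n²π²ℏ²/(2mw²), so n = (w/πℏ)√(2mE).
n = (4.91/π) × √(2 × 1 × 10) = 6.990 → n = 7.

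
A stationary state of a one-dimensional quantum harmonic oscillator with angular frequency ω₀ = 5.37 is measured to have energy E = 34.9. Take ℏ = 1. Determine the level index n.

n = 6

E_n = ℏω₀(n + ½) ⇒ n = E/(ℏω₀) − ½ = 34.9/5.37 − 0.5 = 5.999 → n = 6.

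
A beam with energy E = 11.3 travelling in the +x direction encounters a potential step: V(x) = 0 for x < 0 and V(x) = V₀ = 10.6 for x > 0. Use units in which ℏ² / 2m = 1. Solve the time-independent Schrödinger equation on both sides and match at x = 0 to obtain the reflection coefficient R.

The wavenumbers are k₁ = √(2mE)/ℏ = 3.362 on the left and k₂ = √(2m(E − V₀))/ℏ = 0.8367 on the right.
Matching ψ and ψ′ at x = 0 gives r = (k₁ − k₂)/(k₁ + k₂), so R = r² = 0.3617 and T = 1 − R = 0.6383.

R = 0.362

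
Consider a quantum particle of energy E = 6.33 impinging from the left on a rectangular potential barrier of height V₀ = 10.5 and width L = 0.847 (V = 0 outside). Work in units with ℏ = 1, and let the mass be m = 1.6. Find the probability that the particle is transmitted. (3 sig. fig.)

T = 0.00784

E < V₀: inside the barrier ψ ∝ e^{±κx} with κ = √(2m(V₀ − E))/ℏ = 3.653.
κL = 3.094, sinh(κL) = 11.01.
The exact tunnelling result is T⁻¹ = 1 + V₀² sinh²(κL) / [4E(V₀ − E)] = 127.6, so T = 0.00784.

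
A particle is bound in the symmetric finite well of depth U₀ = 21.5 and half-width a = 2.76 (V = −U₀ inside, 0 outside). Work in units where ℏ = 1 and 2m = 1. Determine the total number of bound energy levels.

N = 9

The dimensionless depth is z₀ = a√(2mU₀)/ℏ = 2.76 × √(21.50) = 12.80.
A new bound state (alternating even/odd) appears each time z₀ passes a multiple of π/2, so N = ⌊2z₀/π⌋ + 1 = ⌊8.147⌋ + 1 = 9.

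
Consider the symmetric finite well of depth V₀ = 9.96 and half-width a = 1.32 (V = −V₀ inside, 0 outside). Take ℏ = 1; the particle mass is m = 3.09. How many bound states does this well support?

N = 7

The dimensionless depth is z₀ = a√(2mV₀)/ℏ = 1.32 × √(61.55) = 10.36.
A new bound state (alternating even/odd) appears each time z₀ passes a multiple of π/2, so N = ⌊2z₀/π⌋ + 1 = ⌊6.593⌋ + 1 = 7.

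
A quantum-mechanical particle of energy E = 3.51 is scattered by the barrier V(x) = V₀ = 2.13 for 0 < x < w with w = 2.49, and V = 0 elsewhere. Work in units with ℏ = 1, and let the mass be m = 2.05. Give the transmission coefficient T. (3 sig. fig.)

Above the barrier the interior wavenumber is k₂ = √(2m(E − V₀))/ℏ = 2.379, giving phase k₂w = 5.923.
T = [1 + V₀² sin²(k₂w) / (4E(E − V₀))]⁻¹ = 1/1.029 = 0.972.

T = 0.972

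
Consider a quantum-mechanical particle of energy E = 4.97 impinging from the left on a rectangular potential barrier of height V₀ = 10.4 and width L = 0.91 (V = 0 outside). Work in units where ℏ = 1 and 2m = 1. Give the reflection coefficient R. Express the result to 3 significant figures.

E < V₀: inside the barrier ψ ∝ e^{±κx} with κ = √(2m(V₀ − E))/ℏ = 2.330.
κL = 2.121, sinh(κL) = 4.108.
Matching ψ, ψ′ at both faces gives T = [1 + V₀² sinh²(κL) / (4E(V₀ − E))]⁻¹ = 1/17.91 = 0.0558.
R = 1 − T = 0.944.

R = 0.944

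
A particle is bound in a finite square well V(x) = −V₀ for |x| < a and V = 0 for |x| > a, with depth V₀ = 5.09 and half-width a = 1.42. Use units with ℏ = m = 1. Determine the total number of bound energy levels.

The dimensionless depth is z₀ = a√(2mV₀)/ℏ = 1.42 × √(10.18) = 4.531.
A new bound state (alternating even/odd) appears each time z₀ passes a multiple of π/2, so N = ⌊2z₀/π⌋ + 1 = ⌊2.884⌋ + 1 = 3.

N = 3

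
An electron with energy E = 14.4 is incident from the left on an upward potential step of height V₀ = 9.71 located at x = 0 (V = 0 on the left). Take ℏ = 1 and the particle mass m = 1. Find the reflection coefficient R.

The wavenumbers are k₁ = √(2mE)/ℏ = 5.367 on the left and k₂ = √(2m(E − V₀))/ℏ = 3.063 on the right.
Matching ψ and ψ′ at x = 0 gives r = (k₁ − k₂)/(k₁ + k₂), so R = r² = 0.07470 and T = 1 − R = 0.9253.

R = 0.0747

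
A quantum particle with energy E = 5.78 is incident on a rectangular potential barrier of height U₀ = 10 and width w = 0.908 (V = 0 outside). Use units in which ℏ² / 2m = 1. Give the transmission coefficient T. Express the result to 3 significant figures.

E < U₀: inside the barrier ψ ∝ e^{±κx} with κ = √(2m(U₀ − E))/ℏ = 2.054.
κw = 1.865, sinh(κw) = 3.151.
The exact tunnelling result is T⁻¹ = 1 + U₀² sinh²(κw) / [4E(U₀ − E)] = 11.18, so T = 0.0895.

T = 0.0895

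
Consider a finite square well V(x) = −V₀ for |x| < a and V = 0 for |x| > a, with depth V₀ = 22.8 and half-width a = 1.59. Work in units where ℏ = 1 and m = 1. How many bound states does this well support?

Define the well-strength parameter z₀ = (a/ℏ)√(2mV₀) = 1.59 × √(2·1·22.8) = 10.74.
A new bound state (alternating even/odd) appears each time z₀ passes a multiple of π/2, so N = ⌊2z₀/π⌋ + 1 = ⌊6.835⌋ + 1 = 7.

N = 7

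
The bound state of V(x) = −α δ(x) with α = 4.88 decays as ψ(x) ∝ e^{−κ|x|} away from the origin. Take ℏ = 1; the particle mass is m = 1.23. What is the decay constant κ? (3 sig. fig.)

κ = 6.00

Integrating the TISE across x = 0 gives the cusp condition ψ'(0⁺) − ψ'(0⁻) = −(2mα/ℏ²)ψ(0).
With ψ ∝ e^{−κ|x|} this yields −2κ = −2mα/ℏ², so κ = mα/ℏ² = 6.002.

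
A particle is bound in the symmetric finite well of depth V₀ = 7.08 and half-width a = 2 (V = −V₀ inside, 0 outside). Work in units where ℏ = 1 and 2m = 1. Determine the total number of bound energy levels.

The dimensionless depth is z₀ = a√(2mV₀)/ℏ = 2 × √(7.080) = 5.322.
A new bound state (alternating even/odd) appears each time z₀ passes a multiple of π/2, so N = ⌊2z₀/π⌋ + 1 = ⌊3.388⌋ + 1 = 4.

N = 4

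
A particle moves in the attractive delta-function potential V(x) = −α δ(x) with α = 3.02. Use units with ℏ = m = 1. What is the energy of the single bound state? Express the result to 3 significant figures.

E = -4.56

For x ≠ 0 the bound state is ψ ∝ e^{−κ|x|}; integrating the TISE across the delta gives the cusp condition 2κ = 2mα/ℏ², so κ = 3.020.
Then E = −ℏ²κ²/(2m) = −mα²/(2ℏ²) = -4.560.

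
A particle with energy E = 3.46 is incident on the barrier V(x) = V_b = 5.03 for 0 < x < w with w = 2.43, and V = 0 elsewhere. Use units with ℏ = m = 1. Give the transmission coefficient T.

T = 0.000625

Since E < V_b the interior solution is evanescent with decay constant κ = √(2m(V_b − E))/ℏ = 1.772.
κw = 4.306, sinh(κw) = 37.06.
The exact tunnelling result is T⁻¹ = 1 + V_b² sinh²(κw) / [4E(V_b − E)] = 1601, so T = 0.000625.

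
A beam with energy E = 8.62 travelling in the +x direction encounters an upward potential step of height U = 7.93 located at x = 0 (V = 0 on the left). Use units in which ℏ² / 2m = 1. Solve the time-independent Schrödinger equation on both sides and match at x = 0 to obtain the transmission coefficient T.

T = 0.688

On each side the TISE gives plane waves with k = √(2m(E − V))/ℏ: k₁ = √(2·½·8.62) = 2.936, k₂ = √(2·½·0.69) = 0.8307.
Matching ψ and ψ′ at x = 0 gives r = (k₁ − k₂)/(k₁ + k₂), so R = r² = 0.3124 and T = 1 − R = 0.6876.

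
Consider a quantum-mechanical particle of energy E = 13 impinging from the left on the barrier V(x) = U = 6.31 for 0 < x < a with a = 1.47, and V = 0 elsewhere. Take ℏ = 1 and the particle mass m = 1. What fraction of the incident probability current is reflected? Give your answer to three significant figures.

E > U: inside the barrier k₂ = √(2m(E − U))/ℏ = 3.658, k₂a = 5.377.
Matching at both interfaces gives T⁻¹ = 1 + U² sin²(k₂a) / [4E(E − U)] = 1.071, hence T = 0.934.
R = 1 − T = 0.0662.

R = 0.0662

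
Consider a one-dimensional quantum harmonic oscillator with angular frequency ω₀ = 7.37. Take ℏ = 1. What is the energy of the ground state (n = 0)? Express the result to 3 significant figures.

Using E_n = (n + ½)ℏω₀: E_0 = 0.5 × 7.37 = 3.685.

E = 3.69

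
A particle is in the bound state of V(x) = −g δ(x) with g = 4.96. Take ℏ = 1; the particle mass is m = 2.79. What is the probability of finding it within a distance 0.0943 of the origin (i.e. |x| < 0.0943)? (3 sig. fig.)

P = 0.926

The normalised bound state is ψ = √κ e^{−κ|x|} with κ = mg/ℏ² = 13.84.
P(|x| < d) = ∫_{−d}^{d} κ e^{−2κ|x|} dx = 1 − e^{−2κd} = 1 − e^{−2.610} = 0.9265.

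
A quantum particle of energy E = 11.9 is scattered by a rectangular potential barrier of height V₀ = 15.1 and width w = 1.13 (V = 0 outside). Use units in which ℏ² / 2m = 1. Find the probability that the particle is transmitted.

E < V₀: inside the barrier ψ ∝ e^{±κx} with κ = √(2m(V₀ − E))/ℏ = 1.789.
κw = 2.021, sinh(κw) = 3.708.
Matching ψ, ψ′ at both faces gives T = [1 + V₀² sinh²(κw) / (4E(V₀ − E))]⁻¹ = 1/21.58 = 0.0463.

T = 0.0463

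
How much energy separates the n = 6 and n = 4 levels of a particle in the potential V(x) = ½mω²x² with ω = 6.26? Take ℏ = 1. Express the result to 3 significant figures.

E_n = ℏω(n + ½), so ΔE = (6 − 4) ℏω = 2 × 6.26 = 12.52.

ΔE = 12.5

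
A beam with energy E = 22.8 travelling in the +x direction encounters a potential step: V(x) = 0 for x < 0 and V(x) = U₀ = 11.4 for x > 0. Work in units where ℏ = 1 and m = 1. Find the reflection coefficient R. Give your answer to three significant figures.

The wavenumbers are k₁ = √(2mE)/ℏ = 6.753 on the left and k₂ = √(2m(E − U₀))/ℏ = 4.775 on the right.
Matching ψ and ψ′ at x = 0 gives r = (k₁ − k₂)/(k₁ + k₂), so R = r² = 0.02944 and T = 1 − R = 0.9706.

R = 0.0294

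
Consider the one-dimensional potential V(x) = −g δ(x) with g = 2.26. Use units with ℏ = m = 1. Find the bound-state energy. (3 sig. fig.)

E = -2.55

The bound state is ψ(x) = √κ e^{−κ|x|}. The derivative jump ψ'(0⁺) − ψ'(0⁻) = −(2mg/ℏ²)ψ(0) fixes κ = mg/ℏ² = 2.260.
Then E = −ℏ²κ²/(2m) = −mg²/(2ℏ²) = -2.554.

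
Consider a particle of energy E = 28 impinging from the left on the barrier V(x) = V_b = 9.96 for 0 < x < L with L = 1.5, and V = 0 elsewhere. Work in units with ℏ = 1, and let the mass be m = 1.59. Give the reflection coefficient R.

Above the barrier the interior wavenumber is k₂ = √(2m(E − V_b))/ℏ = 7.574, giving phase k₂L = 11.36.
T = [1 + V_b² sin²(k₂L) / (4E(E − V_b))]⁻¹ = 1/1.043 = 0.959.
R = 1 − T = 0.0411.

R = 0.0411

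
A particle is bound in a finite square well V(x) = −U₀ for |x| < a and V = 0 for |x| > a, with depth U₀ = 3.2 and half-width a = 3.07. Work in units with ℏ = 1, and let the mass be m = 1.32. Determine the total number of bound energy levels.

N = 6

The dimensionless depth is z₀ = a√(2mU₀)/ℏ = 3.07 × √(8.448) = 8.923.
A new bound state (alternating even/odd) appears each time z₀ passes a multiple of π/2, so N = ⌊2z₀/π⌋ + 1 = ⌊5.681⌋ + 1 = 6.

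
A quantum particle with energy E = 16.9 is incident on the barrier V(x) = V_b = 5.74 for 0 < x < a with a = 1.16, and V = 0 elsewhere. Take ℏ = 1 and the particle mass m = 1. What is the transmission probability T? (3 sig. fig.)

T = 0.978

E > V_b: inside the barrier k₂ = √(2m(E − V_b))/ℏ = 4.724, k₂a = 5.480.
T = [1 + V_b² sin²(k₂a) / (4E(E − V_b))]⁻¹ = 1/1.023 = 0.978.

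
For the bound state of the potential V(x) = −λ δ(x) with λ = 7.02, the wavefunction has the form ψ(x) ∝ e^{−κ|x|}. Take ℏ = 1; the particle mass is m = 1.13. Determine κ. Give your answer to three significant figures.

κ = 7.93

Integrate −(ℏ²/2m)ψ'' − λδ(x)ψ = Eψ from −ε to +ε: the ψ'' term gives ψ'(0⁺) − ψ'(0⁻) and the δ term gives −(2mλ/ℏ²)ψ(0).
With ψ ∝ e^{−κ|x|} this yields −2κ = −2mλ/ℏ², so κ = mλ/ℏ² = 7.933.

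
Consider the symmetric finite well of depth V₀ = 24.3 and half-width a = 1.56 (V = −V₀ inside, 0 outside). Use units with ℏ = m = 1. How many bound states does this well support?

The dimensionless depth is z₀ = a√(2mV₀)/ℏ = 1.56 × √(48.60) = 10.88.
The even/odd transcendental equations gain one root per π/2 in z₀, giving N = 1 + ⌊2z₀/π⌋ = 1 + ⌊6.923⌋ = 7.

N = 7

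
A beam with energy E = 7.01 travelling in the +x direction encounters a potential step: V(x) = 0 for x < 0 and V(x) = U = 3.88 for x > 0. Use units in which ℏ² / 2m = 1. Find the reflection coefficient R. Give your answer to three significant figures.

R = 0.0396

The wavenumbers are k₁ = √(2mE)/ℏ = 2.648 on the left and k₂ = √(2m(E − U))/ℏ = 1.769 on the right.
Continuity of ψ and ψ′ at the step yields the reflection amplitude r = (k₁ − k₂)/(k₁ + k₂) = 0.1989; thus R = |r|² = 0.03956, T = 0.9604.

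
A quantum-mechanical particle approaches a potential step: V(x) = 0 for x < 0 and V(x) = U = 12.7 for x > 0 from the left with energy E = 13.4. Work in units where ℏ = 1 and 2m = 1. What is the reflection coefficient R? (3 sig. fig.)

On each side the TISE gives plane waves with k = √(2m(E − V))/ℏ: k₁ = √(2·½·13.4) = 3.661, k₂ = √(2·½·0.7) = 0.8367.
Matching ψ and ψ′ at x = 0 gives r = (k₁ − k₂)/(k₁ + k₂), so R = r² = 0.3943 and T = 1 − R = 0.6057.

R = 0.394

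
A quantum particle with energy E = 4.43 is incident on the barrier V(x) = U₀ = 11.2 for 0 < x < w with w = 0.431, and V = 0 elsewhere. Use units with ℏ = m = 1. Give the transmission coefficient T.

T = 0.149

Since E < U₀ the interior solution is evanescent with decay constant κ = √(2m(U₀ − E))/ℏ = 3.680.
κw = 1.586, sinh(κw) = 2.340.
The exact tunnelling result is T⁻¹ = 1 + U₀² sinh²(κw) / [4E(U₀ − E)] = 6.723, so T = 0.149.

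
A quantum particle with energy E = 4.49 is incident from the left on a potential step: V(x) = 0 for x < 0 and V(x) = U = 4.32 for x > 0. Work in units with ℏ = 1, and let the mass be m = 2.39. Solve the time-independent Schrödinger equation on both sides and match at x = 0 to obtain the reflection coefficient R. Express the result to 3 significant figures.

R = 0.455

The wavenumbers are k₁ = √(2mE)/ℏ = 4.633 on the left and k₂ = √(2m(E − U))/ℏ = 0.9014 on the right.
Continuity of ψ and ψ′ at the step yields the reflection amplitude r = (k₁ − k₂)/(k₁ + k₂) = 0.6742; thus R = |r|² = 0.4546, T = 0.5454.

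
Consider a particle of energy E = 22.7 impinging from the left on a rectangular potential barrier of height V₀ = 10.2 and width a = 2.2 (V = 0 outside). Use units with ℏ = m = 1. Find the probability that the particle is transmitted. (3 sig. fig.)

T = 0.916

Above the barrier the interior wavenumber is k₂ = √(2m(E − V₀))/ℏ = 5.000, giving phase k₂a = 11.00.
T = [1 + V₀² sin²(k₂a) / (4E(E − V₀))]⁻¹ = 1/1.092 = 0.916.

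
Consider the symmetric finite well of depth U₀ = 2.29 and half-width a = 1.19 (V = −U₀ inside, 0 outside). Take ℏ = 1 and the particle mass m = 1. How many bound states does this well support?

N = 2

Define the well-strength parameter z₀ = (a/ℏ)√(2mU₀) = 1.19 × √(2·1·2.29) = 2.547.
A new bound state (alternating even/odd) appears each time z₀ passes a multiple of π/2, so N = ⌊2z₀/π⌋ + 1 = ⌊1.621⌋ + 1 = 2.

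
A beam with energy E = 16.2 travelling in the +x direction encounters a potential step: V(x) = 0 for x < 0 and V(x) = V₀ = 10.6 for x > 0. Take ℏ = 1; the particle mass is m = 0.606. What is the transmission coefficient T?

The wavenumbers are k₁ = √(2mE)/ℏ = 4.431 on the left and k₂ = √(2m(E − V₀))/ℏ = 2.605 on the right.
Matching ψ and ψ′ at x = 0 gives r = (k₁ − k₂)/(k₁ + k₂), so R = r² = 0.06733 and T = 1 − R = 0.9327.

T = 0.933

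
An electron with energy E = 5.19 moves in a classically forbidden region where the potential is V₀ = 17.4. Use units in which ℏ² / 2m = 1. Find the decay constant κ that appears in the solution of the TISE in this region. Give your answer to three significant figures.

Since E < V₀ the TISE in this region is ψ'' = κ²ψ with κ = √(2m(V₀ − E))/ℏ.
κ = √(2 × 0.5 × 12.21) = 3.494.

κ = 3.49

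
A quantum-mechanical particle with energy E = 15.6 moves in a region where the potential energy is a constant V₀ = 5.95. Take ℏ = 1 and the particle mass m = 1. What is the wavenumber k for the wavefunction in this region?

With E > V₀ the solution is oscillatory, ψ ∝ e^{±ikx} with k = √(2m(E − V₀))/ℏ.
k = √(2 × 1 × 9.65) = 4.393.

k = 4.39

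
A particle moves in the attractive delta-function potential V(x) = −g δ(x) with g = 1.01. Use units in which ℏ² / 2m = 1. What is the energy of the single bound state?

The bound state is ψ(x) = √κ e^{−κ|x|}. The derivative jump ψ'(0⁺) − ψ'(0⁻) = −(2mg/ℏ²)ψ(0) fixes κ = mg/ℏ² = 0.5050.
Then E = −ℏ²κ²/(2m) = −mg²/(2ℏ²) = -0.2550.

E = -0.255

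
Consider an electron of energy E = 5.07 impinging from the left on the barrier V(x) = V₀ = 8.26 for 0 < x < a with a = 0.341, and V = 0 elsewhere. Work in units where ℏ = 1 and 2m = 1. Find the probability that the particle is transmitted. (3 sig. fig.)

T = 0.693

E < V₀: inside the barrier ψ ∝ e^{±κx} with κ = √(2m(V₀ − E))/ℏ = 1.786.
κa = 0.6090, sinh(κa) = 0.6474.
The exact tunnelling result is T⁻¹ = 1 + V₀² sinh²(κa) / [4E(V₀ − E)] = 1.442, so T = 0.693.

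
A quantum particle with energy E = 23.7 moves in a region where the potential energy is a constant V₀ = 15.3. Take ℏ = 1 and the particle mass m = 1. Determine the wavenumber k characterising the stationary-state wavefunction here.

k = 4.10

With E > V₀ the solution is oscillatory, ψ ∝ e^{±ikx} with k = √(2m(E − V₀))/ℏ.
k = √(2 × 1 × 8.4) = 4.099.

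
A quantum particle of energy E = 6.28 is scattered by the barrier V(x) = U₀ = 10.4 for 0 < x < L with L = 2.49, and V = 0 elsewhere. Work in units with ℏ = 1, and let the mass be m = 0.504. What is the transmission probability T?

T = 0.000150

E < U₀: inside the barrier ψ ∝ e^{±κx} with κ = √(2m(U₀ − E))/ℏ = 2.038.
κL = 5.074, sinh(κL) = 79.93.
Matching ψ, ψ′ at both faces gives T = [1 + U₀² sinh²(κL) / (4E(U₀ − E))]⁻¹ = 1/6678 = 0.000150.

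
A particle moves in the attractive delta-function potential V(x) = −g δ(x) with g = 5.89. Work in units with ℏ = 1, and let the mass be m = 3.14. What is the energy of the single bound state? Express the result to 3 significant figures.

E = -54.5

The bound state is ψ(x) = √κ e^{−κ|x|}. The derivative jump ψ'(0⁺) − ψ'(0⁻) = −(2mg/ℏ²)ψ(0) fixes κ = mg/ℏ² = 18.49.
Then E = −ℏ²κ²/(2m) = −mg²/(2ℏ²) = -54.47.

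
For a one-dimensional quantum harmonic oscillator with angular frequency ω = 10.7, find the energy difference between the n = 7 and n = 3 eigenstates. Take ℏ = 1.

ΔE = 42.8

E_n = ℏω(n + ½), so ΔE = (7 − 3) ℏω = 4 × 10.7 = 42.80.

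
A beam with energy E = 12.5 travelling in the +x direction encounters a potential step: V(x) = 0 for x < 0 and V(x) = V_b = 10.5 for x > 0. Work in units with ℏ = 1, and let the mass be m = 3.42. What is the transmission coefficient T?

The wavenumbers are k₁ = √(2mE)/ℏ = 9.247 on the left and k₂ = √(2m(E − V_b))/ℏ = 3.699 on the right.
Matching ψ and ψ′ at x = 0 gives r = (k₁ − k₂)/(k₁ + k₂), so R = r² = 0.1837 and T = 1 − R = 0.8163.

T = 0.816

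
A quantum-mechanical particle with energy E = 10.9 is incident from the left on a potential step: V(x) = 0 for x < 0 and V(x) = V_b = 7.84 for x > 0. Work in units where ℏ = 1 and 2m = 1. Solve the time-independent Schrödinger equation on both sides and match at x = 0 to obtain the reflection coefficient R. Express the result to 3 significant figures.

On each side the TISE gives plane waves with k = √(2m(E − V))/ℏ: k₁ = √(2·½·10.9) = 3.302, k₂ = √(2·½·3.06) = 1.749.
Continuity of ψ and ψ′ at the step yields the reflection amplitude r = (k₁ − k₂)/(k₁ + k₂) = 0.3073; thus R = |r|² = 0.09445, T = 0.9056.

R = 0.0944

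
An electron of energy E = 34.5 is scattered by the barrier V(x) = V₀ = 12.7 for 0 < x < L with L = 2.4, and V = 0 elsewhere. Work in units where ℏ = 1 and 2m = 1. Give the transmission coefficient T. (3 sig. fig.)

Above the barrier the interior wavenumber is k₂ = √(2m(E − V₀))/ℏ = 4.669, giving phase k₂L = 11.21.
T = [1 + V₀² sin²(k₂L) / (4E(E − V₀))]⁻¹ = 1/1.051 = 0.951.

T = 0.951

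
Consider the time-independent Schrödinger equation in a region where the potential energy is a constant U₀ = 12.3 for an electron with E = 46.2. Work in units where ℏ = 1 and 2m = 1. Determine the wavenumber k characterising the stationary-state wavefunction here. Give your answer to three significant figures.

k = 5.82

With E > U₀ the solution is oscillatory, ψ ∝ e^{±ikx} with k = √(2m(E − U₀))/ℏ.
k = √(2 × 0.5 × 33.9) = 5.822.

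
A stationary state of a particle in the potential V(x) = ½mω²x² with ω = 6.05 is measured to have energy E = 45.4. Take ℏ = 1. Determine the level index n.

Invert E_n = (n + ½)ℏω: n = E/ℏω − ½ = 7.004, so n = 7.

n = 7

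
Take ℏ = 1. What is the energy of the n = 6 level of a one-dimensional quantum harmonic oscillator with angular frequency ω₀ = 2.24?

The oscillator eigenvalues are E_n = ℏω₀(n + ½), so E_6 = 2.24 × 6.5 = 14.56.

E = 14.6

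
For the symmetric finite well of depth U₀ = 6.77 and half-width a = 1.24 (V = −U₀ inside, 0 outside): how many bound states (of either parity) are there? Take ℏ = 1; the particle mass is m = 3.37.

N = 6

Define the well-strength parameter z₀ = (a/ℏ)√(2mU₀) = 1.24 × √(2·3.37·6.77) = 8.376.
The even/odd transcendental equations gain one root per π/2 in z₀, giving N = 1 + ⌊2z₀/π⌋ = 1 + ⌊5.332⌋ = 6.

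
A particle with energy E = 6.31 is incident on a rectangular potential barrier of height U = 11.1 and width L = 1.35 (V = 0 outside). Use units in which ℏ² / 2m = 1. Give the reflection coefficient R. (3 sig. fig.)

R = 0.989

Since E < U the interior solution is evanescent with decay constant κ = √(2m(U − E))/ℏ = 2.189.
κL = 2.955, sinh(κL) = 9.571.
The exact tunnelling result is T⁻¹ = 1 + U² sinh²(κL) / [4E(U − E)] = 94.36, so T = 0.0106.
R = 1 − T = 0.989.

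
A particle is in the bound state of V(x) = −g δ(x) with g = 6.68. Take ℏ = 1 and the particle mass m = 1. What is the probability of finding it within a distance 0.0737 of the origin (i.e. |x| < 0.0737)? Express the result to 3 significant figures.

P = 0.626

The normalised bound state is ψ = √κ e^{−κ|x|} with κ = mg/ℏ² = 6.680.
P(|x| < d) = ∫_{−d}^{d} κ e^{−2κ|x|} dx = 1 − e^{−2κd} = 1 − e^{−0.9846} = 0.6264.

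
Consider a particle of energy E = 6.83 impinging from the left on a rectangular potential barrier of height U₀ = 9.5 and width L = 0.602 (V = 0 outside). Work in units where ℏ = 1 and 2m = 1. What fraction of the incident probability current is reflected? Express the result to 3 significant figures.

R = 0.621

E < U₀: inside the barrier ψ ∝ e^{±κx} with κ = √(2m(U₀ − E))/ℏ = 1.634.
κL = 0.9837, sinh(κL) = 1.150.
The exact tunnelling result is T⁻¹ = 1 + U₀² sinh²(κL) / [4E(U₀ − E)] = 2.637, so T = 0.379.
R = 1 − T = 0.621.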